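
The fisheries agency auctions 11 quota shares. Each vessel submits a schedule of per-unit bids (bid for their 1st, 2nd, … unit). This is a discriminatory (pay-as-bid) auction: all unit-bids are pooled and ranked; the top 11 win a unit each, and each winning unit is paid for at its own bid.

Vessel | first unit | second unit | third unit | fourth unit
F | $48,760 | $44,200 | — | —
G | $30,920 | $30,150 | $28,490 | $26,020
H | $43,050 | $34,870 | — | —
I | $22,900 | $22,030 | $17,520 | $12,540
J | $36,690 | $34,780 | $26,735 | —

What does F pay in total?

All unit-bids, highest first — top 11: 48,760 (F-1), 44,200 (F-2), 43,050 (H-1), 36,690 (J-1), 34,870 (H-2), 34,780 (J-2), 30,920 (G-1), 30,150 (G-2), 28,490 (G-3), 26,735 (J-3), 26,020 (G-4)
Next rejected bid: $22,900 (not a price — pay-as-bid).
F's winning unit-bids: 48,760 + 44,200 = $92,960.

F pays $92,960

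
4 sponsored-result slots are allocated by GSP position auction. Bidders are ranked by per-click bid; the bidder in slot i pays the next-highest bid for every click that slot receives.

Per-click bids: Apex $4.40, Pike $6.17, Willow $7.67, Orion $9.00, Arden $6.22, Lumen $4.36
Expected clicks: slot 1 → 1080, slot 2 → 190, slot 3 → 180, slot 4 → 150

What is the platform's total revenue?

Total revenue: $11236.00

Per-click bids in order: $9.00 (Orion) > $7.67 (Willow) > $6.22 (Arden) > $6.17 (Pike) > $4.40 (Apex) > …
Slot 1: Orion pays $7.67 × 1080 = $8283.60
Slot 2: Willow pays $6.22 × 190 = $1181.80
Slot 3: Arden pays $6.17 × 180 = $1110.60
Slot 4: Pike pays $4.40 × 150 = $660.00
Total = $11236.00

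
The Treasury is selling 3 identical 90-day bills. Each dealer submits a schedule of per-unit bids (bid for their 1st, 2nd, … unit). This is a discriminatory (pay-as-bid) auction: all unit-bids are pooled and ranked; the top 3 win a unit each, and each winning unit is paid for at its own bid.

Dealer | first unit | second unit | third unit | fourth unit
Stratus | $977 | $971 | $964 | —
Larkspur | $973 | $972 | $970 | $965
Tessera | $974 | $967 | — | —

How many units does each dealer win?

All unit-bids, highest first — top 3: 977 (Stratus-1), 974 (Tessera-1), 973 (Larkspur-1)
Next rejected bid: $972 (not a price — pay-as-bid).
Allocation: Larkspur 1, Stratus 1, Tessera 1.

Larkspur 1, Stratus 1, Tessera 1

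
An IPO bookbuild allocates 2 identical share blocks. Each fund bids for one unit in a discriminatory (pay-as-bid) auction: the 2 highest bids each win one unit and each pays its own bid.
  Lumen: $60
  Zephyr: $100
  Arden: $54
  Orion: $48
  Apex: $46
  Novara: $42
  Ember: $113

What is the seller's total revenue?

Total revenue: $213

Sorting: 113 (Ember), 100 (Zephyr), 60 (Lumen), 54 (Arden), …
Winners (2 units): Ember, Zephyr.
Total revenue = 113 + 100 = $213.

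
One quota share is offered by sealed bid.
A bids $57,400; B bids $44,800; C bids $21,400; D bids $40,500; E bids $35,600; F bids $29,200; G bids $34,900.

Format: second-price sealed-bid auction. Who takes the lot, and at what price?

A pays $44,800

Sorting bids: 57,400 (A) > 44,800 (B) > 40,500 (D) > 35,600 (E) > 34,900 (G) > 29,200 (F) > …
A wins with the highest bid; price is set by the runner-up at $44,800.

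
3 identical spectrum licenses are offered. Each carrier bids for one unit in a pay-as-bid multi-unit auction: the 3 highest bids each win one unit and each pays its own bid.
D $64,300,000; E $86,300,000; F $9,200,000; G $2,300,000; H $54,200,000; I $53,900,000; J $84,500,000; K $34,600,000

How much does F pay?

Ordering the bids: 86,300,000 (E), 84,500,000 (J), 64,300,000 (D), 54,200,000 (H), 53,900,000 (I), …
Top 3: E, J, D.
F does not win → $0.

F pays $0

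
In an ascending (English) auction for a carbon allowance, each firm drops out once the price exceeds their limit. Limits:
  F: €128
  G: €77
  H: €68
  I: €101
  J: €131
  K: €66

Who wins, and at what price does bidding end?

J wins at €128

Ascending (English) auction: the price rises until one bidder remains; the winner pays the price at which the last rival dropped out.
Sorting limits: 131 (J) > 128 (F) > 101 (I) > 77 (G) > 68 (H) > 66 (K)
Bidding ends when F exits at €128; J takes it.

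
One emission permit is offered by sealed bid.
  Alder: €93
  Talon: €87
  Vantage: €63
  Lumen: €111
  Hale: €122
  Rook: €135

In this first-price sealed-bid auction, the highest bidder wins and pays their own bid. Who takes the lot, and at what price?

Bids in order: 135 (Rook) > 122 (Hale) > 111 (Lumen) > 93 (Alder) > 87 (Talon) > 63 (Vantage)
Rook is highest → pays own bid, €135.

Rook pays €135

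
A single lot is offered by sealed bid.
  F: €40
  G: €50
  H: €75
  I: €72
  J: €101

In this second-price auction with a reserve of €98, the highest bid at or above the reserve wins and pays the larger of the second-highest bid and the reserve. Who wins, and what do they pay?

J pays €98

Bids ranked: 101 (J) > 75 (H) > 72 (I) > 50 (G) > 40 (F)
J has the top bid at or above the reserve (€101).
Second-highest bid €75 is below the reserve €98, so the reserve binds → payment €98.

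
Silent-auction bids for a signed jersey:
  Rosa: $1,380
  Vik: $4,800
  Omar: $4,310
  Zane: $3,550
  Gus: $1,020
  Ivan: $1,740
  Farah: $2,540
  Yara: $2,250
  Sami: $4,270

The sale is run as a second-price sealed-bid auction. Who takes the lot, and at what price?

Rule: the highest bidder wins and pays the second-highest bid.
Bids in order: 4,800 (Vik) > 4,310 (Omar) > 4,270 (Sami) > 3,550 (Zane) > 2,540 (Farah) > 2,250 (Yara) > …
Second-price: Vik pays Omar's bid of $4,310.

Vik pays $4,310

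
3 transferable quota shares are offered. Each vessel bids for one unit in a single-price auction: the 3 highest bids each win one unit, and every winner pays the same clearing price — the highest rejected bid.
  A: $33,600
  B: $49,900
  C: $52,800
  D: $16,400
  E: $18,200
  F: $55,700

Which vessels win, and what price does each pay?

Ordering the bids: 55,700 (F), 52,800 (C), 49,900 (B), 33,600 (A), 18,200 (E), …
The 3 highest are F, C, B.
Clearing price = highest rejected bid = $33,600.

F, C, B; each pays $33,600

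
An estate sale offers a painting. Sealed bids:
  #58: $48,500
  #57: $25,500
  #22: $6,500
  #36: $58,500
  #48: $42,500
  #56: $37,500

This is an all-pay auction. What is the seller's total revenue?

All-pay auction: the highest bidder wins the item, but every bidder pays their own bid.
Sorting bids: 58,500 (#36) > 48,500 (#58) > 42,500 (#48) > 37,500 (#56) > 25,500 (#57) > 6,500 (#22)
Every bidder forfeits their bid regardless of winning.
Revenue = 48,500 + 25,500 + 6,500 + 58,500 + 42,500 + 37,500 = $219,000.

Total revenue: $219,000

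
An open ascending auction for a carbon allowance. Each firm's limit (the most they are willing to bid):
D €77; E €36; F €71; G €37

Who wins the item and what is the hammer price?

D wins at €71

Rule: the price rises until one bidder remains; the winner pays the price at which the last rival dropped out.
Limits ranked: 77 (D) > 71 (F) > 37 (G) > 36 (E)
F is the last rival to drop out, at €71; D remains and wins at that price.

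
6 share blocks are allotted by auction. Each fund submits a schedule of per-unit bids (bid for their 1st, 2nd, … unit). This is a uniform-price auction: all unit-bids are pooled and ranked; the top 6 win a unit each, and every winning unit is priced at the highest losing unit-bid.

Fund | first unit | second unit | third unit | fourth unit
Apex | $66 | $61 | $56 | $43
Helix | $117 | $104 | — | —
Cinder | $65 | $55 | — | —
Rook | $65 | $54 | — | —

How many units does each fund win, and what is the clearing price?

Apex 2, Cinder 1, Helix 2, Rook 1; clearing price $56

Pooled unit-bids ranked (top 6): 117 (Helix-1), 104 (Helix-2), 66 (Apex-1), 65 (Cinder-1), 65 (Rook-1), 61 (Apex-2)
Highest rejected unit-bid = $56.
Allocation: Apex 2, Cinder 1, Helix 2, Rook 1.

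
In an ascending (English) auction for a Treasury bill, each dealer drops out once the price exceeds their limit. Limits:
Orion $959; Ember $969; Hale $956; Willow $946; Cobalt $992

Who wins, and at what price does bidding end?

Open ascending-bid auction: the price rises until one bidder remains; the winner pays the price at which the last rival dropped out.
Limits in order: 992 (Cobalt) > 969 (Ember) > 959 (Orion) > 956 (Hale) > 946 (Willow)
Ember is the last rival to drop out, at $969; Cobalt remains and wins at that price.

Cobalt wins at $969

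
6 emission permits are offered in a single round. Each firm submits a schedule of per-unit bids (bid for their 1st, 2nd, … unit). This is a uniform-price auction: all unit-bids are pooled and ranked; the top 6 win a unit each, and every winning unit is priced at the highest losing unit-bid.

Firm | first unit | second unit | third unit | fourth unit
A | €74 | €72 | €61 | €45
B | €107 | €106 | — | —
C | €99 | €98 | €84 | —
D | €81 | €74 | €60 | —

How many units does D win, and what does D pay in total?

D: 1 unit, pays €74

Pooled unit-bids ranked (top 6): 107 (B-1), 106 (B-2), 99 (C-1), 98 (C-2), 84 (C-3), 81 (D-1)
First bid not allocated: €74.
D wins 1 unit(s) at €74 each.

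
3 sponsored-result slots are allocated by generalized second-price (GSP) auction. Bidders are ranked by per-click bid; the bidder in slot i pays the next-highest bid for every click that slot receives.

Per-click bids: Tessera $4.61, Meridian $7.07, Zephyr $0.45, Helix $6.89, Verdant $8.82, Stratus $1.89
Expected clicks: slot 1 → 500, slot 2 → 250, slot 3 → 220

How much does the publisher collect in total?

Sorting advertisers: $8.82 (Verdant) > $7.07 (Meridian) > $6.89 (Helix) > $4.61 (Tessera) > …
Slot 1: Verdant pays $7.07 × 500 = $3535.00
Slot 2: Meridian pays $6.89 × 250 = $1722.50
Slot 3: Helix pays $4.61 × 220 = $1014.20
Total = $6271.70

Total revenue: $6271.70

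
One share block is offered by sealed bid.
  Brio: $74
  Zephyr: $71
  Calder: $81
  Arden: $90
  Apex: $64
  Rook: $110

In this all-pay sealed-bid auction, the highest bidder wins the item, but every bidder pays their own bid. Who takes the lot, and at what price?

Rook pays $110

Rule: the highest bidder wins the item, but every bidder pays their own bid.
Bids ranked: 110 (Rook) > 90 (Arden) > 81 (Calder) > 74 (Brio) > 71 (Zephyr) > 64 (Apex)
Rook is highest and takes the item; every bidder forfeits their bid.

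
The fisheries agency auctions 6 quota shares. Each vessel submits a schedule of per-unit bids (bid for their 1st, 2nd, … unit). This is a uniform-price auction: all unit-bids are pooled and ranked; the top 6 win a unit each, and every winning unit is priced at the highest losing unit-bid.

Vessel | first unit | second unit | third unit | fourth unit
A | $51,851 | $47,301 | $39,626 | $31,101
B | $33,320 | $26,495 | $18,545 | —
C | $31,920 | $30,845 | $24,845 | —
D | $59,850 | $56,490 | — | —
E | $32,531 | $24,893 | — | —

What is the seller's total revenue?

Total revenue: $195,186

Pooled unit-bids ranked (top 6): 59,850 (D-1), 56,490 (D-2), 51,851 (A-1), 47,301 (A-2), 39,626 (A-3), 33,320 (B-1)
The (k+1)-th unit-bid is $32,531.
Allocation: A 3, B 1, D 2. Every unit priced at $32,531.
Revenue = 6 × 32,531 = $195,186.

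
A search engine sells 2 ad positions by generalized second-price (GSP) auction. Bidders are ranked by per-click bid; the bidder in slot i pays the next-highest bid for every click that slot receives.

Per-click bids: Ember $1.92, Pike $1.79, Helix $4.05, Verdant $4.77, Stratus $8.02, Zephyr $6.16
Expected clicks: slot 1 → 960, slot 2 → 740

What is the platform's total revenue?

Per-click bids in order: $8.02 (Stratus) > $6.16 (Zephyr) > $4.77 (Verdant) > …
Slot 1: Stratus pays $6.16 × 960 = $5913.60
Slot 2: Zephyr pays $4.77 × 740 = $3529.80
Total = $9443.40

Total revenue: $9443.40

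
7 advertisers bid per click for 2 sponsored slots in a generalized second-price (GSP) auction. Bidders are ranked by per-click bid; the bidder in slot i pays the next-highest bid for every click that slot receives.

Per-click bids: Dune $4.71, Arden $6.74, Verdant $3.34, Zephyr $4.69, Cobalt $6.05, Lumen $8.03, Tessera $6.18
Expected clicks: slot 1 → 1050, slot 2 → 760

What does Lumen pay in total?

Lumen pays $7077.00

Sorting advertisers: $8.03 (Lumen) > $6.74 (Arden) > $6.18 (Tessera) > …
Lumen holds slot 1 → pays next bid $6.74 × 1050 clicks = $7077.00.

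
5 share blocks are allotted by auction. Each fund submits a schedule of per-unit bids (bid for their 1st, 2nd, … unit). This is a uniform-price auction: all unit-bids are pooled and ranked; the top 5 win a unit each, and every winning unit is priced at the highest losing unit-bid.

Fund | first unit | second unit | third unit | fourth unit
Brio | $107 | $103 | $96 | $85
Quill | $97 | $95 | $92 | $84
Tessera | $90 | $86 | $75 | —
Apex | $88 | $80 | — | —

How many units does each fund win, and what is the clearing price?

Brio 3, Quill 2; clearing price $92

Merging the schedules and taking the best 5: 107 (Brio-1), 103 (Brio-2), 97 (Quill-1), 96 (Brio-3), 95 (Quill-2)
Highest rejected unit-bid = $92.
Allocation: Brio 3, Quill 2.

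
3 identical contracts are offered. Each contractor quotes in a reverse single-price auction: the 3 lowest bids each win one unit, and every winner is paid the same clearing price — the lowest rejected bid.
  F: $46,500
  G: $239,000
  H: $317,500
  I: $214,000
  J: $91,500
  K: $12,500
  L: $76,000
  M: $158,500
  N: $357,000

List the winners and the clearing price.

Bids ranked low→high: 12,500 (K), 46,500 (F), 76,000 (L), 91,500 (J), 158,500 (M), …
The 3 lowest are K, F, L.
Lowest unsuccessful bid: $91,500 → clearing price.

K, F, L; each is paid $91,500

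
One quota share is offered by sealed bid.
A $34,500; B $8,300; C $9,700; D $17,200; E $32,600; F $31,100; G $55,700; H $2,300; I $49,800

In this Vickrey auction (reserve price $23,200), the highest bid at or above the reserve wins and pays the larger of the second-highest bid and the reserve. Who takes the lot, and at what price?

Bids in order: 55,700 (G) > 49,800 (I) > 34,500 (A) > 32,600 (E) > 31,100 (F) > 17,200 (D) > …
G has the top bid at or above the reserve ($55,700).
max(second-highest $49,800, reserve $23,200) = $49,800; the reserve does not bind.

G pays $49,800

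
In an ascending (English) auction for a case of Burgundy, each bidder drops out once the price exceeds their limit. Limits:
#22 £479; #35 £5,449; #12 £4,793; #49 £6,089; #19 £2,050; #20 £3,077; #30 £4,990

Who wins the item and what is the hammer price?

#49 wins at £5,449

Limits in order: 6,089 (#49) > 5,449 (#35) > 4,990 (#30) > 4,793 (#12) > 3,077 (#20) > 2,050 (#19) > …
#35 is the last rival to drop out, at £5,449; #49 remains and wins at that price.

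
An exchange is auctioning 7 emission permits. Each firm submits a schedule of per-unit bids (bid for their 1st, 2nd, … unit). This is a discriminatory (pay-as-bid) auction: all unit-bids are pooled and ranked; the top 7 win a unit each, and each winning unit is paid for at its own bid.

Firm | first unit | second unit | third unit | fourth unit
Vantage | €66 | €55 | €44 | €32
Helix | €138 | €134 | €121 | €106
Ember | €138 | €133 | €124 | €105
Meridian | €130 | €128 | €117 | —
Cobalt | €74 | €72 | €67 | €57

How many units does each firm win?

Ember 3, Helix 2, Meridian 2

All unit-bids, highest first — top 7: 138 (Helix-1), 138 (Ember-1), 134 (Helix-2), 133 (Ember-2), 130 (Meridian-1), 128 (Meridian-2), 124 (Ember-3)
Next rejected bid: €121 (not a price — pay-as-bid).
Allocation: Ember 3, Helix 2, Meridian 2.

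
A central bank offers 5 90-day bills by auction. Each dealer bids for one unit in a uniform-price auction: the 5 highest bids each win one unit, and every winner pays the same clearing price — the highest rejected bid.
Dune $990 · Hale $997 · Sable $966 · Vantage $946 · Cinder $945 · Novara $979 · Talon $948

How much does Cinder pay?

Sorting: 997 (Hale), 990 (Dune), 979 (Novara), 966 (Sable), 948 (Talon), 946 (Vantage), 945 (Cinder)
Top 5: Hale, Dune, Novara, Sable, Talon.
Clearing price = highest rejected bid = $946.
Cinder does not win → pays $0.

Cinder pays $0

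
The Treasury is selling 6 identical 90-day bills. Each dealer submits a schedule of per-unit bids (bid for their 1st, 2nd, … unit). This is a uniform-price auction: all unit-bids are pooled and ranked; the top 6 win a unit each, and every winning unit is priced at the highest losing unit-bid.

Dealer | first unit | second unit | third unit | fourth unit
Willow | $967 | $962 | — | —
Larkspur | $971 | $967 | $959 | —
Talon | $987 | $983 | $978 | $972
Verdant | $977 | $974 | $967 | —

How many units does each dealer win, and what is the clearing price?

Talon 4, Verdant 2; clearing price $971

Pooled unit-bids ranked (top 6): 987 (Talon-1), 983 (Talon-2), 978 (Talon-3), 977 (Verdant-1), 974 (Verdant-2), 972 (Talon-4)
The (k+1)-th unit-bid is $971.
Allocation: Talon 4, Verdant 2.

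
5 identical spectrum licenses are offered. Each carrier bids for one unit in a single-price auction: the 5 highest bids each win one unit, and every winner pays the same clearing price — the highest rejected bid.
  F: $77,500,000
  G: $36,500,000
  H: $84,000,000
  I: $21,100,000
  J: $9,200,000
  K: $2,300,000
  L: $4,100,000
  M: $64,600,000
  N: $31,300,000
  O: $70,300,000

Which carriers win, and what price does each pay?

Sorting: 84,000,000 (H), 77,500,000 (F), 70,300,000 (O), 64,600,000 (M), 36,500,000 (G), 31,300,000 (N), 21,100,000 (I), …
Top 5: H, F, O, M, G.
Clearing price = highest rejected bid = $31,300,000.

H, F, O, M, G; each pays $31,300,000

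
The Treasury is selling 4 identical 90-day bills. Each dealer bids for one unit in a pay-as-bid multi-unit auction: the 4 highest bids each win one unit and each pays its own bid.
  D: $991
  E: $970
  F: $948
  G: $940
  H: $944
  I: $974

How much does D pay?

Sorting: 991 (D), 974 (I), 970 (E), 948 (F), 944 (H), 940 (G)
Top 4: D, I, E, F.
D wins → own bid $991.

D pays $991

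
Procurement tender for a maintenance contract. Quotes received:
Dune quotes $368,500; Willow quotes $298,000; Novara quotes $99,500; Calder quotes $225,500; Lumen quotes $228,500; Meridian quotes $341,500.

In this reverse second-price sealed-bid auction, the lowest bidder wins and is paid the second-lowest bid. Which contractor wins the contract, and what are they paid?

Sorting bids: 99,500 (Novara) < 225,500 (Calder) < 228,500 (Lumen) < 298,000 (Willow) < 341,500 (Meridian) < 368,500 (Dune)
Second-price: Novara is paid Calder's bid of $225,500.

Novara is paid $225,500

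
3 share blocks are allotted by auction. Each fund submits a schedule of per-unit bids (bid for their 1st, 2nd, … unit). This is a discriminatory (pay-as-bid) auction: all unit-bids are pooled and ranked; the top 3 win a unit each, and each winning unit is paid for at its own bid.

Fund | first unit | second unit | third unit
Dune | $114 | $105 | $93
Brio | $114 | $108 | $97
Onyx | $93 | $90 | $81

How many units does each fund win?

Brio 2, Dune 1

Merging the schedules and taking the best 3: 114 (Dune-1), 114 (Brio-1), 108 (Brio-2)
Next rejected bid: $105 (not a price — pay-as-bid).
Allocation: Brio 2, Dune 1.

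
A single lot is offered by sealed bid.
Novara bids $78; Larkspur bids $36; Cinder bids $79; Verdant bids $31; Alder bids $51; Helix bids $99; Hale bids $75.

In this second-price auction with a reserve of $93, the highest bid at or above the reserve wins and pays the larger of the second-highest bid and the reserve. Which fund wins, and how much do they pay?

Helix pays $93

Rule: the highest bid at or above the reserve wins and pays the larger of the second-highest bid and the reserve.
Sorting bids: 99 (Helix) > 79 (Cinder) > 78 (Novara) > 75 (Hale) > 51 (Alder) > 36 (Larkspur) > …
Helix has the top bid at or above the reserve ($99).
max(second-highest $79, reserve $93) = $93.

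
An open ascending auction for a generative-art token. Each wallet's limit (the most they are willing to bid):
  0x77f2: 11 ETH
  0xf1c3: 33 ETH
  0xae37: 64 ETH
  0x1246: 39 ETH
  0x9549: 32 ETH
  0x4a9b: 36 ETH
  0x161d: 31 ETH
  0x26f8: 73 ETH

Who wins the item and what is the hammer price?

Limits in order: 73 (0x26f8) > 64 (0xae37) > 39 (0x1246) > 36 (0x4a9b) > 33 (0xf1c3) > 32 (0x9549) > …
Once the price passes 64 ETH, only 0x26f8 is left; the hammer falls at 0xae37's limit of 64 ETH.

0x26f8 wins at 64 ETH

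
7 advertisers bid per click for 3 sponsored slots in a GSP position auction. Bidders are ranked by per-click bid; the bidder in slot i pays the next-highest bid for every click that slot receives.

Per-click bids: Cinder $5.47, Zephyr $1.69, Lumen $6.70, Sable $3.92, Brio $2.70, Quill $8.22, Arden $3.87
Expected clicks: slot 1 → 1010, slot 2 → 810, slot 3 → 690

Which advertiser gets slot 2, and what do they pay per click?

Lumen; $5.47 per click

Per-click bids in order: $8.22 (Quill) > $6.70 (Lumen) > $5.47 (Cinder) > $3.92 (Sable) > …
Slot 2 goes to the second-ranked bidder, Lumen, who pays the next bid down: $5.47/click.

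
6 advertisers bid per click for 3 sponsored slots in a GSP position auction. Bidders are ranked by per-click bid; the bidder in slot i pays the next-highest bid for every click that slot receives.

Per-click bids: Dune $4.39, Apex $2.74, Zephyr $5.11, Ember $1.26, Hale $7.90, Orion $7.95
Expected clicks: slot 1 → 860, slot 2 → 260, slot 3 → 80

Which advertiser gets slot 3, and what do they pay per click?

Zephyr; $4.39 per click

Per-click bids in order: $7.95 (Orion) > $7.90 (Hale) > $5.11 (Zephyr) > $4.39 (Dune) > …
Slot 3 goes to the third-ranked bidder, Zephyr, who pays the next bid down: $4.39/click.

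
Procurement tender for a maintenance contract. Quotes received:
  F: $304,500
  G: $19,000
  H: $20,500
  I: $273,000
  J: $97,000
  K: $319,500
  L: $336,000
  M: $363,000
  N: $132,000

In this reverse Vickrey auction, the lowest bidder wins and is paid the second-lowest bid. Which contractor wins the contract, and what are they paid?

Sorting bids: 19,000 (G) < 20,500 (H) < 97,000 (J) < 132,000 (N) < 273,000 (I) < 304,500 (F) < …
G is lowest; is paid the second-lowest bid, $20,500.

G is paid $20,500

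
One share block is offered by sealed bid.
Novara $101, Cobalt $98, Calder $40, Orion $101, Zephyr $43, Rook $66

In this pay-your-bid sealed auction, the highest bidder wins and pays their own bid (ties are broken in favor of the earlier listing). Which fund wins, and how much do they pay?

Sorting bids: 101 (Novara) > 101 (Orion) > 98 (Cobalt) > 66 (Rook) > 43 (Zephyr) > 40 (Calder)
Novara and Orion tie at $101; tie-break gives it to Novara.
First-price: Novara pays what they bid, $101.

Novara pays $101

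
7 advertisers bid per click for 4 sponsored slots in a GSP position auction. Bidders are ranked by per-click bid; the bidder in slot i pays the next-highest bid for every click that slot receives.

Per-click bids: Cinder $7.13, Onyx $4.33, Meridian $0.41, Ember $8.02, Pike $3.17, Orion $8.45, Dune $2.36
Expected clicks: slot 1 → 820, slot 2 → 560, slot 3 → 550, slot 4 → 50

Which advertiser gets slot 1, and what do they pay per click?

Orion; $8.02 per click

Ranked by bid: $8.45 (Orion) > $8.02 (Ember) > $7.13 (Cinder) > $4.33 (Onyx) > $3.17 (Pike) > …
Slot 1 goes to the first-ranked bidder, Orion, who pays the next bid down: $8.02/click.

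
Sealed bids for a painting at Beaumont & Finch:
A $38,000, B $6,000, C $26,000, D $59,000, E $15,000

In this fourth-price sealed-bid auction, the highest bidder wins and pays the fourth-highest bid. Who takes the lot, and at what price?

Bids ranked: 59,000 (D) > 38,000 (A) > 26,000 (C) > 15,000 (E) > 6,000 (B)
D is highest; pays the fourth-highest bid, $15,000.

D pays $15,000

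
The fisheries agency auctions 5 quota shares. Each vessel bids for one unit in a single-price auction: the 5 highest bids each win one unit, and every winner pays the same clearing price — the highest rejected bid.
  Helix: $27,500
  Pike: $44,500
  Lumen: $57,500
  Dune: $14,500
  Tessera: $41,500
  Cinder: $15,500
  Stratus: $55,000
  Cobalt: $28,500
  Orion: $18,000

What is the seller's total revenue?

Sorting: 57,500 (Lumen), 55,000 (Stratus), 44,500 (Pike), 41,500 (Tessera), 28,500 (Cobalt), 27,500 (Helix), 18,000 (Orion), …
Top 5: Lumen, Stratus, Pike, Tessera, Cobalt.
Clearing price = highest rejected bid = $27,500.
Total revenue = 5 × $27,500 = $137,500.

Total revenue: $137,500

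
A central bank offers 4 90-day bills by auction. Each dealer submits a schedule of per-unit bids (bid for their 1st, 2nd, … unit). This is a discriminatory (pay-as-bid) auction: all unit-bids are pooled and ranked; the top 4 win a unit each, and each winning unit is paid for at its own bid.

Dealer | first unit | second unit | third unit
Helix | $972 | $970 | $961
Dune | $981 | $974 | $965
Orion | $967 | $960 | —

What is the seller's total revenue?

Total revenue: $3,897

All unit-bids, highest first — top 4: 981 (Dune-1), 974 (Dune-2), 972 (Helix-1), 970 (Helix-2)
Next rejected bid: $967 (not a price — pay-as-bid).
Each winning unit pays its own bid.
Revenue = 981 + 974 + 972 + 970 = $3,897.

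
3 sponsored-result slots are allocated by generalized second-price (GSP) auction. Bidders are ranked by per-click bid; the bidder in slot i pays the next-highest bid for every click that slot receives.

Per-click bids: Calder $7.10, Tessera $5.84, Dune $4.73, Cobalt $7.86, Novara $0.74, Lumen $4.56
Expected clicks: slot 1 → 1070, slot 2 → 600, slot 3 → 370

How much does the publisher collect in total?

Total revenue: $12851.10

Ranked by bid: $7.86 (Cobalt) > $7.10 (Calder) > $5.84 (Tessera) > $4.73 (Dune) > …
Slot 1: Cobalt pays $7.10 × 1070 = $7597.00
Slot 2: Calder pays $5.84 × 600 = $3504.00
Slot 3: Tessera pays $4.73 × 370 = $1750.10
Total = $12851.10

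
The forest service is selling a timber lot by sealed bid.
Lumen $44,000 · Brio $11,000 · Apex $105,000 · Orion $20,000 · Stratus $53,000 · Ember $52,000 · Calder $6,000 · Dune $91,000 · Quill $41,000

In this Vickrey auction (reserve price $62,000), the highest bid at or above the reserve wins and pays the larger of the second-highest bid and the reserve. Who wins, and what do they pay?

Sorting bids: 105,000 (Apex) > 91,000 (Dune) > 53,000 (Stratus) > 52,000 (Ember) > 44,000 (Lumen) > 41,000 (Quill) > …
Highest eligible bid: Apex at $105,000.
Second-highest bid $91,000 exceeds the reserve $62,000 → payment $91,000.

Apex pays $91,000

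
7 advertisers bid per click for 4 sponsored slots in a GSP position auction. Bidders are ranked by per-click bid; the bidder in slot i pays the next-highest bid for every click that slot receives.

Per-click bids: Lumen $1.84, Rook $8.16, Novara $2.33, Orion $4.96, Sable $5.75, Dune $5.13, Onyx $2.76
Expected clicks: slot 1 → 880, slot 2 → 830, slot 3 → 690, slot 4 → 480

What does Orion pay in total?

Orion pays $1324.80

Sorting advertisers: $8.16 (Rook) > $5.75 (Sable) > $5.13 (Dune) > $4.96 (Orion) > $2.76 (Onyx) > …
Orion holds slot 4 → pays next bid $2.76 × 480 clicks = $1324.80.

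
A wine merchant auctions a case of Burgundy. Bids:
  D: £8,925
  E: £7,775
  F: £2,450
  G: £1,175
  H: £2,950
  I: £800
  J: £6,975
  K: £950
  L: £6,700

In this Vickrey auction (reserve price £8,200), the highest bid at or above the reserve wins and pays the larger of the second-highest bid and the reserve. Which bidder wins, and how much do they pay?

D pays £8,200

Vickrey auction (reserve price £8,200): the highest bid at or above the reserve wins and pays the larger of the second-highest bid and the reserve.
Bids in order: 8,925 (D) > 7,775 (E) > 6,975 (J) > 6,700 (L) > 2,950 (H) > 2,450 (F) > …
Highest eligible bid: D at £8,925.
Second-highest bid £7,775 is below the reserve £8,200, so the reserve binds → payment £8,200.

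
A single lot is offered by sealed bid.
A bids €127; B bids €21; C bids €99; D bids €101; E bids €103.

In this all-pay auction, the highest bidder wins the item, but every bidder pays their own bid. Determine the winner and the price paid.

A pays €127

Bids in order: 127 (A) > 103 (E) > 101 (D) > 99 (C) > 21 (B)
A is highest and takes the item; every bidder forfeits their bid.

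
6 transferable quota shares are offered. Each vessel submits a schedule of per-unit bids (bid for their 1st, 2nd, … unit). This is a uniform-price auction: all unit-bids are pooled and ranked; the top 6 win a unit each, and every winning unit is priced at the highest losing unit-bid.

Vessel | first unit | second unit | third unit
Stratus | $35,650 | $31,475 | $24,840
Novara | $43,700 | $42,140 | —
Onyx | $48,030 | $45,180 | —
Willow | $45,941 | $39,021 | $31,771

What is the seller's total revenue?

Merging the schedules and taking the best 6: 48,030 (Onyx-1), 45,941 (Willow-1), 45,180 (Onyx-2), 43,700 (Novara-1), 42,140 (Novara-2), 39,021 (Willow-2)
The (k+1)-th unit-bid is $35,650.
Allocation: Novara 2, Onyx 2, Willow 2. Every unit priced at $35,650.
Revenue = 6 × 35,650 = $213,900.

Total revenue: $213,900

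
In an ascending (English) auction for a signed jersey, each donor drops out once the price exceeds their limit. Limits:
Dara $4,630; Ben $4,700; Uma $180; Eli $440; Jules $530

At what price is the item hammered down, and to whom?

Ben wins at $4,630

Limits in order: 4,700 (Ben) > 4,630 (Dara) > 530 (Jules) > 440 (Eli) > 180 (Uma)
Once the price passes $4,630, only Ben is left; the hammer falls at Dara's limit of $4,630.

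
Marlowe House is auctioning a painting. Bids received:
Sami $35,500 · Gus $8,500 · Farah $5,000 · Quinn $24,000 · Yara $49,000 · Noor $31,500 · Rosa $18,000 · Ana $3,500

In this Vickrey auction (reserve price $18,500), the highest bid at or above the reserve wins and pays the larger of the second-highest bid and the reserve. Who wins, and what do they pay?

Yara pays $35,500

Vickrey auction (reserve price $18,500): the highest bid at or above the reserve wins and pays the larger of the second-highest bid and the reserve.
Bids in order: 49,000 (Yara) > 35,500 (Sami) > 31,500 (Noor) > 24,000 (Quinn) > 18,000 (Rosa) > 8,500 (Gus) > …
Yara has the top bid at or above the reserve ($49,000).
max(second-highest $35,500, reserve $18,500) = $35,500; the reserve does not bind.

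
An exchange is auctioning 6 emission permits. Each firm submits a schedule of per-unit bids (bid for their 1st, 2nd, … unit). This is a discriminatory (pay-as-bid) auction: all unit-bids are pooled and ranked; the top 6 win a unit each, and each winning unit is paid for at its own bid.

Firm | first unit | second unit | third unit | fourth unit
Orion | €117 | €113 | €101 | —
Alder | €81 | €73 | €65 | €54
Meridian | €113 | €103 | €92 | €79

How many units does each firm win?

Meridian 3, Orion 3

Merging the schedules and taking the best 6: 117 (Orion-1), 113 (Orion-2), 113 (Meridian-1), 103 (Meridian-2), 101 (Orion-3), 92 (Meridian-3)
Next rejected bid: €81 (not a price — pay-as-bid).
Allocation: Meridian 3, Orion 3.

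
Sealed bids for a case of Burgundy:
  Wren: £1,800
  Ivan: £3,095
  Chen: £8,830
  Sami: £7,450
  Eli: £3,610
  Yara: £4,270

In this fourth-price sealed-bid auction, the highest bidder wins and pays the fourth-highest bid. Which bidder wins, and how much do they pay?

Chen pays £3,610

Bids in order: 8,830 (Chen) > 7,450 (Sami) > 4,270 (Yara) > 3,610 (Eli) > 3,095 (Ivan) > 1,800 (Wren)
Chen is highest; pays the fourth-highest bid, £3,610.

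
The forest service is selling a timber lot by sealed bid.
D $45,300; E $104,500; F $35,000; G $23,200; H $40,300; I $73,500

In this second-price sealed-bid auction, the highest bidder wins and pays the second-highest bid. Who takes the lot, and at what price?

Bids ranked: 104,500 (E) > 73,500 (I) > 45,300 (D) > 40,300 (H) > 35,000 (F) > 23,200 (G)
E wins with the highest bid; price is set by the runner-up at $73,500.

E pays $73,500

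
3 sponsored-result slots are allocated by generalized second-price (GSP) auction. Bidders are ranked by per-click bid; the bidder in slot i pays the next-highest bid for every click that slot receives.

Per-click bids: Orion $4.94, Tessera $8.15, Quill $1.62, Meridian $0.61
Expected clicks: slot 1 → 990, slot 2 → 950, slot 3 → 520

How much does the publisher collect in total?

Total revenue: $6746.80

Ranked by bid: $8.15 (Tessera) > $4.94 (Orion) > $1.62 (Quill) > $0.61 (Meridian)
Slot 1: Tessera pays $4.94 × 990 = $4890.60
Slot 2: Orion pays $1.62 × 950 = $1539.00
Slot 3: Quill pays $0.61 × 520 = $317.20
Total = $6746.80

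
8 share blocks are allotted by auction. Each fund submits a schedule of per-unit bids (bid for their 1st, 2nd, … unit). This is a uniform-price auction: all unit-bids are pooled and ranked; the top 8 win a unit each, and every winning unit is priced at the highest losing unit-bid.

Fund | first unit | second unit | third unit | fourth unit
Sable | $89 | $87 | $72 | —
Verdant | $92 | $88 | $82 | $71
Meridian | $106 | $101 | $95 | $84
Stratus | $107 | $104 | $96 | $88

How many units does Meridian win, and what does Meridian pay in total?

Meridian: 3 units, pays $264

All unit-bids, highest first — top 8: 107 (Stratus-1), 106 (Meridian-1), 104 (Stratus-2), 101 (Meridian-2), 96 (Stratus-3), 95 (Meridian-3), 92 (Verdant-1), 89 (Sable-1)
First bid not allocated: $88.
Meridian wins 3 unit(s) at $88 each.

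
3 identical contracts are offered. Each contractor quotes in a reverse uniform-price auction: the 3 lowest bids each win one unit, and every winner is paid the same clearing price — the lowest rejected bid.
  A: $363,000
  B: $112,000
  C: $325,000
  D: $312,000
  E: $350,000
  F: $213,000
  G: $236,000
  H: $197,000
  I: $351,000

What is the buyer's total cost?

Bids ranked low→high: 112,000 (B), 197,000 (H), 213,000 (F), 236,000 (G), 312,000 (D), …
Winners (3 units): B, H, F.
Lowest unsuccessful bid: $236,000 → clearing price.
Total cost = 3 × $236,000 = $708,000.

Total cost: $708,000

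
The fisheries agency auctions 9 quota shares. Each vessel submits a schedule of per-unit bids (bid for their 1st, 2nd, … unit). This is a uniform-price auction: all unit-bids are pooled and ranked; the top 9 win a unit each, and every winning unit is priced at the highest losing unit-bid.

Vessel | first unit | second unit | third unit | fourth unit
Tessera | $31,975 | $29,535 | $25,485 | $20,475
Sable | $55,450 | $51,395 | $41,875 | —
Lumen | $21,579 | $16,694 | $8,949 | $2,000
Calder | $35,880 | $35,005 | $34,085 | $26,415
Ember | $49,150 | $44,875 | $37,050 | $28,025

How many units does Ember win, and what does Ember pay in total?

Ember: 3 units, pays $95,925

All unit-bids, highest first — top 9: 55,450 (Sable-1), 51,395 (Sable-2), 49,150 (Ember-1), 44,875 (Ember-2), 41,875 (Sable-3), 37,050 (Ember-3), 35,880 (Calder-1), 35,005 (Calder-2), 34,085 (Calder-3)
Highest rejected unit-bid = $31,975.
Ember wins 3 unit(s) at $31,975 each.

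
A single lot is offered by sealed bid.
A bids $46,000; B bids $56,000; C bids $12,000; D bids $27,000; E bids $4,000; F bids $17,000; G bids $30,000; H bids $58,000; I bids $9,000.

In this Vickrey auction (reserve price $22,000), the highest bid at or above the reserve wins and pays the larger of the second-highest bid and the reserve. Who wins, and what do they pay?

Vickrey auction (reserve price $22,000): the highest bid at or above the reserve wins and pays the larger of the second-highest bid and the reserve.
Bids ranked: 58,000 (H) > 56,000 (B) > 46,000 (A) > 30,000 (G) > 27,000 (D) > 17,000 (F) > …
H has the top bid at or above the reserve ($58,000).
max(second-highest $56,000, reserve $22,000) = $56,000; the reserve does not bind.

H pays $56,000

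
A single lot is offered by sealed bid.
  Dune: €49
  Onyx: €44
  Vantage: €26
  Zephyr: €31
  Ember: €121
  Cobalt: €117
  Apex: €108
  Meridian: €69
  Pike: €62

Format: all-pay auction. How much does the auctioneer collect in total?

Rule: the highest bidder wins the item, but every bidder pays their own bid.
Bids ranked: 121 (Ember) > 117 (Cobalt) > 108 (Apex) > 69 (Meridian) > 62 (Pike) > 49 (Dune) > …
Ember wins with the top bid; all bids are sunk regardless.
Every bidder forfeits their bid regardless of winning.
Revenue = 49 + 44 + 26 + 31 + 121 + 117 + 108 + 69 + 62 = €627.

Total revenue: €627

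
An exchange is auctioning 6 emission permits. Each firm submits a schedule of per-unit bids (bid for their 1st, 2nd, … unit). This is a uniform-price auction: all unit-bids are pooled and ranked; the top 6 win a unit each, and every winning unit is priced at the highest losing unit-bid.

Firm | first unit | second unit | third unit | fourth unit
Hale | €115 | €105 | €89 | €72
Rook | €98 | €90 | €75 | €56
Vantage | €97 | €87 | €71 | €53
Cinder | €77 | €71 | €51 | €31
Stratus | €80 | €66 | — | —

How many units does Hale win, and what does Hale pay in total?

Pooled unit-bids ranked (top 6): 115 (Hale-1), 105 (Hale-2), 98 (Rook-1), 97 (Vantage-1), 90 (Rook-2), 89 (Hale-3)
Highest rejected unit-bid = €87.
Hale wins 3 unit(s) at €87 each.

Hale: 3 units, pays €261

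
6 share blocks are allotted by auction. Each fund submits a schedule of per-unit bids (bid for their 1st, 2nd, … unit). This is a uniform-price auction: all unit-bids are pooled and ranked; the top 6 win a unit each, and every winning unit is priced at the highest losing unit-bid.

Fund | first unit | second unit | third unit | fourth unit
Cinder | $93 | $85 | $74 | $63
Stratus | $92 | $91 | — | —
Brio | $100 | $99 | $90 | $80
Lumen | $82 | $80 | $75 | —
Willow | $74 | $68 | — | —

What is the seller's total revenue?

Total revenue: $510

All unit-bids, highest first — top 6: 100 (Brio-1), 99 (Brio-2), 93 (Cinder-1), 92 (Stratus-1), 91 (Stratus-2), 90 (Brio-3)
Highest rejected unit-bid = $85.
Allocation: Brio 3, Cinder 1, Stratus 2. Every unit priced at $85.
Revenue = 6 × 85 = $510.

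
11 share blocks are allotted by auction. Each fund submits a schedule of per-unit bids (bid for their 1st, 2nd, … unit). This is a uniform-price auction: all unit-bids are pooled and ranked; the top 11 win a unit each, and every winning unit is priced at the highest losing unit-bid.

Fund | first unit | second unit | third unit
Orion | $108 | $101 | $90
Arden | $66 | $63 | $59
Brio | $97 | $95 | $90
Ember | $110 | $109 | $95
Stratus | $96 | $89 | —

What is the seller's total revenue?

Total revenue: $726

All unit-bids, highest first — top 11: 110 (Ember-1), 109 (Ember-2), 108 (Orion-1), 101 (Orion-2), 97 (Brio-1), 96 (Stratus-1), 95 (Brio-2), 95 (Ember-3), 90 (Orion-3), 90 (Brio-3), 89 (Stratus-2)
Highest rejected unit-bid = $66.
Allocation: Brio 3, Ember 3, Orion 3, Stratus 2. Every unit priced at $66.
Revenue = 11 × 66 = $726.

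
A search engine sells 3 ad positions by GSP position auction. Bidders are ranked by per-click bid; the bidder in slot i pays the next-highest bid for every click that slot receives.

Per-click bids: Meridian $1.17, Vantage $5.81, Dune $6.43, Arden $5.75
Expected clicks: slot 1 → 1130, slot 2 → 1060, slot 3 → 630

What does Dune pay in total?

Sorting advertisers: $6.43 (Dune) > $5.81 (Vantage) > $5.75 (Arden) > $1.17 (Meridian)
Dune holds slot 1 → pays next bid $5.81 × 1130 clicks = $6565.30.

Dune pays $6565.30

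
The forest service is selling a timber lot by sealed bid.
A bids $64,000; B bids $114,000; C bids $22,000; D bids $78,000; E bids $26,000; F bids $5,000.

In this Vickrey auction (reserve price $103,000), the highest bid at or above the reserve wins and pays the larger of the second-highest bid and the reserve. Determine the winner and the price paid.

B pays $103,000

Bids in order: 114,000 (B) > 78,000 (D) > 64,000 (A) > 26,000 (E) > 22,000 (C) > 5,000 (F)
Highest eligible bid: B at $114,000.
max(second-highest $78,000, reserve $103,000) = $103,000.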